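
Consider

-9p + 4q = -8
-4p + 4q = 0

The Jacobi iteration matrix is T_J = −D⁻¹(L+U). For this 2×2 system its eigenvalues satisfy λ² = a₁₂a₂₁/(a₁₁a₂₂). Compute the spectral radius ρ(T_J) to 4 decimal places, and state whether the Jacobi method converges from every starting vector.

a₁₂a₂₁/(a₁₁a₂₂) = (4)·(-4) / ((-9)·(4)) = 0.444444
ρ = √|0.444444| = √0.444444 = 0.6667
ρ < 1, so Jacobi converges

0.6667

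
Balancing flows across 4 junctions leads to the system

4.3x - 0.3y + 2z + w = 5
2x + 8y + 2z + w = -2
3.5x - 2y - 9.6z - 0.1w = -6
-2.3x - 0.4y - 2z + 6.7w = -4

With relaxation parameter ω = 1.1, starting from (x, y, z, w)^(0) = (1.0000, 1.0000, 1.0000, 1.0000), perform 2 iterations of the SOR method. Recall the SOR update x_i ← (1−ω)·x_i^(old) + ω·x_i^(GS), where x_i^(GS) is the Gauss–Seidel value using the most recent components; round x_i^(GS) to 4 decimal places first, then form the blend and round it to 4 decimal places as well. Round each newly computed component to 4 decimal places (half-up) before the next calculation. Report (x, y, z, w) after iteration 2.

Iteration 1:
  x: GS value = (5 - (-0.3)·1.0000 - (2)·1.0000 - (1)·1.0000) / (4.3) = 0.5349;  x ← (1−ω)·1.0000 + ω·0.5349 = 0.4884
  y: GS value = (-2 - (2)·0.4884 - (2)·1.0000 - (1)·1.0000) / (8) = -0.7471;  y ← (1−ω)·1.0000 + ω·-0.7471 = -0.9218
  z: GS value = (-6 - (3.5)·0.4884 - (-2)·-0.9218 - (-0.1)·1.0000) / (-9.6) = 0.9847;  z ← (1−ω)·1.0000 + ω·0.9847 = 0.9832
  w: GS value = (-4 - (-2.3)·0.4884 - (-0.4)·-0.9218 - (-2)·0.9832) / (6.7) = -0.1909;  w ← (1−ω)·1.0000 + ω·-0.1909 = -0.3100
Iteration 2:
  x: GS value = (5 - (-0.3)·-0.9218 - (2)·0.9832 - (1)·-0.3100) / (4.3) = 0.7133;  x ← (1−ω)·0.4884 + ω·0.7133 = 0.7358
  y: GS value = (-2 - (2)·0.7358 - (2)·0.9832 - (1)·-0.3100) / (8) = -0.6410;  y ← (1−ω)·-0.9218 + ω·-0.6410 = -0.6129
  z: GS value = (-6 - (3.5)·0.7358 - (-2)·-0.6129 - (-0.1)·-0.3100) / (-9.6) = 1.0242;  z ← (1−ω)·0.9832 + ω·1.0242 = 1.0283
  w: GS value = (-4 - (-2.3)·0.7358 - (-0.4)·-0.6129 - (-2)·1.0283) / (6.7) = -0.0741;  w ← (1−ω)·-0.3100 + ω·-0.0741 = -0.0505

(0.7358, -0.6129, 1.0283, -0.0505)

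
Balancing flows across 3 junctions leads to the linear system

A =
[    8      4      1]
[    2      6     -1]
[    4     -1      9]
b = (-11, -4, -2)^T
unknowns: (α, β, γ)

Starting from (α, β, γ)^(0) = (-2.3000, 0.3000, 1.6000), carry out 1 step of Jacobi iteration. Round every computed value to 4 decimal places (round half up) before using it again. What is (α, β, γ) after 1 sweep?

(-1.7250, 0.3667, 0.8333)

Iteration 1:
  α = (-11 - (4)·0.3000 - (1)·1.6000) / (8) = -1.7250
  β = (-4 - (2)·-2.3000 - (-1)·1.6000) / (6) = 0.3667
  γ = (-2 - (4)·-2.3000 - (-1)·0.3000) / (9) = 0.8333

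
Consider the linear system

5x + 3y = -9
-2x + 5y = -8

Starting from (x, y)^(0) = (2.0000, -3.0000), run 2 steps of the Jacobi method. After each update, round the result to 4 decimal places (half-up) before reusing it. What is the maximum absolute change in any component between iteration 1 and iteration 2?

1.3200

Iteration 1:
  x = (-9 - (3)·-3.0000) / (5) = 0.0000
  y = (-8 - (-2)·2.0000) / (5) = -0.8000
Iteration 2:
  x = (-9 - (3)·-0.8000) / (5) = -1.3200
  y = (-8 - (-2)·0.0000) / (5) = -1.6000
Change: (-1.3200, -0.8000) → max |·| = 1.3200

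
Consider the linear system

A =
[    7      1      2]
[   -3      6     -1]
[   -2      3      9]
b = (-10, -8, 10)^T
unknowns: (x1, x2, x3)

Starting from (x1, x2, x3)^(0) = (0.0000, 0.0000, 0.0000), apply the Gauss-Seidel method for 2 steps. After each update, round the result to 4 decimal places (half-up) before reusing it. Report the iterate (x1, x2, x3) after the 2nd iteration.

(-1.5578, -1.8662, 1.3870)

Iteration 1:
  x1 = (-10 - (1)·0.0000 - (2)·0.0000) / (7) = -1.4286
  x2 = (-8 - (-3)·-1.4286 - (-1)·0.0000) / (6) = -2.0476
  x3 = (10 - (-2)·-1.4286 - (3)·-2.0476) / (9) = 1.4762
Iteration 2:
  x1 = (-10 - (1)·-2.0476 - (2)·1.4762) / (7) = -1.5578
  x2 = (-8 - (-3)·-1.5578 - (-1)·1.4762) / (6) = -1.8662
  x3 = (10 - (-2)·-1.5578 - (3)·-1.8662) / (9) = 1.3870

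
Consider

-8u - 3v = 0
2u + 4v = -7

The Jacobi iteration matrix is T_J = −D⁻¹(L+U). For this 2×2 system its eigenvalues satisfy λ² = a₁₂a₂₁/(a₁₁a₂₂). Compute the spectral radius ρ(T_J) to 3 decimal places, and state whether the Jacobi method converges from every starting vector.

0.433

a₁₂a₂₁/(a₁₁a₂₂) = (-3)·(2) / ((-8)·(4)) = 0.187500
ρ = √|0.187500| = √0.187500 = 0.433
ρ < 1, so Jacobi converges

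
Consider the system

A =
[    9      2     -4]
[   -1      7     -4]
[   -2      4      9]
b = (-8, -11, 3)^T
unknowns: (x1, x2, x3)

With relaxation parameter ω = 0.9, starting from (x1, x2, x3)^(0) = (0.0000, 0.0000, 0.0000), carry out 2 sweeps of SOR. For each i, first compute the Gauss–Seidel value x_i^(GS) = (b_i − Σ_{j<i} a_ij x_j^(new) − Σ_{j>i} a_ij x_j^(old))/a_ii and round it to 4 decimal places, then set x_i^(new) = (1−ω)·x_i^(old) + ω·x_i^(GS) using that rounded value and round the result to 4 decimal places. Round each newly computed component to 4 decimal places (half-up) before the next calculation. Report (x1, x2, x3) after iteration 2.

(-0.2778, -1.2177, 0.8062)

Iteration 1:
  x1: GS value = (-8 - (2)·0.0000 - (-4)·0.0000) / (9) = -0.8889;  x1 ← (1−ω)·0.0000 + ω·-0.8889 = -0.8000
  x2: GS value = (-11 - (-1)·-0.8000 - (-4)·0.0000) / (7) = -1.6857;  x2 ← (1−ω)·0.0000 + ω·-1.6857 = -1.5171
  x3: GS value = (3 - (-2)·-0.8000 - (4)·-1.5171) / (9) = 0.8298;  x3 ← (1−ω)·0.0000 + ω·0.8298 = 0.7468
Iteration 2:
  x1: GS value = (-8 - (2)·-1.5171 - (-4)·0.7468) / (9) = -0.2198;  x1 ← (1−ω)·-0.8000 + ω·-0.2198 = -0.2778
  x2: GS value = (-11 - (-1)·-0.2778 - (-4)·0.7468) / (7) = -1.1844;  x2 ← (1−ω)·-1.5171 + ω·-1.1844 = -1.2177
  x3: GS value = (3 - (-2)·-0.2778 - (4)·-1.2177) / (9) = 0.8128;  x3 ← (1−ω)·0.7468 + ω·0.8128 = 0.8062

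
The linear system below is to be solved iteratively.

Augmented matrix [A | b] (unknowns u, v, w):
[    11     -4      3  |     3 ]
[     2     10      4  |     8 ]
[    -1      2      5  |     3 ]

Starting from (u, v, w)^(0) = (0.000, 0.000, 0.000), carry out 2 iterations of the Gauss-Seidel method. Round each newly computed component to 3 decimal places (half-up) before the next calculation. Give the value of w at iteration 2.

0.462

Iteration 1:
  u = (3 - (-4)·0.000 - (3)·0.000) / (11) = 0.273
  v = (8 - (2)·0.273 - (4)·0.000) / (10) = 0.745
  w = (3 - (-1)·0.273 - (2)·0.745) / (5) = 0.357
Iteration 2:
  u = (3 - (-4)·0.745 - (3)·0.357) / (11) = 0.446
  v = (8 - (2)·0.446 - (4)·0.357) / (10) = 0.568
  w = (3 - (-1)·0.446 - (2)·0.568) / (5) = 0.462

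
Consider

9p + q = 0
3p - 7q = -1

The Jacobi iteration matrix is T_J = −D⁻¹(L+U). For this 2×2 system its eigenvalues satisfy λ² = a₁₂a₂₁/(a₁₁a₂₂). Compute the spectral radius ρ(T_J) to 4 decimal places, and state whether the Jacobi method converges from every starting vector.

a₁₂a₂₁/(a₁₁a₂₂) = (1)·(3) / ((9)·(-7)) = -0.047619
ρ = √|-0.047619| = √0.047619 = 0.2182
ρ < 1, so Jacobi converges

0.2182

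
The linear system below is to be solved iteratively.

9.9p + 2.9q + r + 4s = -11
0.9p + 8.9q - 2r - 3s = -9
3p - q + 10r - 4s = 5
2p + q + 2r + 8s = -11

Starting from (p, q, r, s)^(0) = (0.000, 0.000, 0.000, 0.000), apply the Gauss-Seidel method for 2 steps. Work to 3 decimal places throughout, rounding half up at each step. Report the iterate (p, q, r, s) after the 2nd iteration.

Iteration 1:
  p = (-11 - (2.9)·0.000 - (1)·0.000 - (4)·0.000) / (9.9) = -1.111
  q = (-9 - (0.9)·-1.111 - (-2)·0.000 - (-3)·0.000) / (8.9) = -0.899
  r = (5 - (3)·-1.111 - (-1)·-0.899 - (-4)·0.000) / (10) = 0.743
  s = (-11 - (2)·-1.111 - (1)·-0.899 - (2)·0.743) / (8) = -1.171
Iteration 2:
  p = (-11 - (2.9)·-0.899 - (1)·0.743 - (4)·-1.171) / (9.9) = -0.450
  q = (-9 - (0.9)·-0.450 - (-2)·0.743 - (-3)·-1.171) / (8.9) = -1.193
  r = (5 - (3)·-0.450 - (-1)·-1.193 - (-4)·-1.171) / (10) = 0.047
  s = (-11 - (2)·-0.450 - (1)·-1.193 - (2)·0.047) / (8) = -1.125

(-0.450, -1.193, 0.047, -1.125)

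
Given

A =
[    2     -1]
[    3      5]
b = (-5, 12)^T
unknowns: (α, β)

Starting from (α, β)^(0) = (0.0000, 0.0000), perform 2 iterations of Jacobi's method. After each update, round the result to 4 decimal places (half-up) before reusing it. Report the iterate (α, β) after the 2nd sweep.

Iteration 1:
  α = (-5 - (-1)·0.0000) / (2) = -2.5000
  β = (12 - (3)·0.0000) / (5) = 2.4000
Iteration 2:
  α = (-5 - (-1)·2.4000) / (2) = -1.3000
  β = (12 - (3)·-2.5000) / (5) = 3.9000

(-1.3000, 3.9000)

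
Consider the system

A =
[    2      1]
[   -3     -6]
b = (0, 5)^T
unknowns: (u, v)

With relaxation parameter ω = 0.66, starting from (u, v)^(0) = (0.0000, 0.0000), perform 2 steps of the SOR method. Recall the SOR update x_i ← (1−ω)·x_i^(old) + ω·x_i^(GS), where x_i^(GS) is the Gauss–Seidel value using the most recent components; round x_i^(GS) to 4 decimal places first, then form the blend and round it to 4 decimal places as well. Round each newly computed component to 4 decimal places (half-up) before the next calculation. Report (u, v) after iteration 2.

(0.1815, -0.7969)

Iteration 1:
  u: GS value = (0 - (1)·0.0000) / (2) = 0.0000;  u ← (1−ω)·0.0000 + ω·0.0000 = 0.0000
  v: GS value = (5 - (-3)·0.0000) / (-6) = -0.8333;  v ← (1−ω)·0.0000 + ω·-0.8333 = -0.5500
Iteration 2:
  u: GS value = (0 - (1)·-0.5500) / (2) = 0.2750;  u ← (1−ω)·0.0000 + ω·0.2750 = 0.1815
  v: GS value = (5 - (-3)·0.1815) / (-6) = -0.9241;  v ← (1−ω)·-0.5500 + ω·-0.9241 = -0.7969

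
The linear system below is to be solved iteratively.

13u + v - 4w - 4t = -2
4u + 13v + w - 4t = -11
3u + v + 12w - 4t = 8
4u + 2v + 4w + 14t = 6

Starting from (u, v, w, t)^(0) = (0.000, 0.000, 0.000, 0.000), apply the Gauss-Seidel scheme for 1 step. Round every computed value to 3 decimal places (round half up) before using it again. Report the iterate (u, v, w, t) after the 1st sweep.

Iteration 1:
  u = (-2 - (1)·0.000 - (-4)·0.000 - (-4)·0.000) / (13) = -0.154
  v = (-11 - (4)·-0.154 - (1)·0.000 - (-4)·0.000) / (13) = -0.799
  w = (8 - (3)·-0.154 - (1)·-0.799 - (-4)·0.000) / (12) = 0.772
  t = (6 - (4)·-0.154 - (2)·-0.799 - (4)·0.772) / (14) = 0.366

(-0.154, -0.799, 0.772, 0.366)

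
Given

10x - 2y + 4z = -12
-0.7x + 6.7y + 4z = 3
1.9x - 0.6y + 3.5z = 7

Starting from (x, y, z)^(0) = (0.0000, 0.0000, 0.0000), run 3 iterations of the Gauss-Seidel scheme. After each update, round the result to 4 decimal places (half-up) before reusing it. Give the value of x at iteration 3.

Iteration 1:
  x = (-12 - (-2)·0.0000 - (4)·0.0000) / (10) = -1.2000
  y = (3 - (-0.7)·-1.2000 - (4)·0.0000) / (6.7) = 0.3224
  z = (7 - (1.9)·-1.2000 - (-0.6)·0.3224) / (3.5) = 2.7067
Iteration 2:
  x = (-12 - (-2)·0.3224 - (4)·2.7067) / (10) = -2.2182
  y = (3 - (-0.7)·-2.2182 - (4)·2.7067) / (6.7) = -1.3999
  z = (7 - (1.9)·-2.2182 - (-0.6)·-1.3999) / (3.5) = 2.9642
Iteration 3:
  x = (-12 - (-2)·-1.3999 - (4)·2.9642) / (10) = -2.6657
  y = (3 - (-0.7)·-2.6657 - (4)·2.9642) / (6.7) = -1.6004
  z = (7 - (1.9)·-2.6657 - (-0.6)·-1.6004) / (3.5) = 3.1727

-2.6657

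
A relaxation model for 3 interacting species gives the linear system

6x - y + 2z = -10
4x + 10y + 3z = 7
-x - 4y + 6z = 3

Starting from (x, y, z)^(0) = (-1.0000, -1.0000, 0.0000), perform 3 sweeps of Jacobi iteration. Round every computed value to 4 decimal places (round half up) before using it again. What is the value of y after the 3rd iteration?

0.9705

Iteration 1:
  x = (-10 - (-1)·-1.0000 - (2)·0.0000) / (6) = -1.8333
  y = (7 - (4)·-1.0000 - (3)·0.0000) / (10) = 1.1000
  z = (3 - (-1)·-1.0000 - (-4)·-1.0000) / (6) = -0.3333
Iteration 2:
  x = (-10 - (-1)·1.1000 - (2)·-0.3333) / (6) = -1.3722
  y = (7 - (4)·-1.8333 - (3)·-0.3333) / (10) = 1.5333
  z = (3 - (-1)·-1.8333 - (-4)·1.1000) / (6) = 0.9278
Iteration 3:
  x = (-10 - (-1)·1.5333 - (2)·0.9278) / (6) = -1.7204
  y = (7 - (4)·-1.3722 - (3)·0.9278) / (10) = 0.9705
  z = (3 - (-1)·-1.3722 - (-4)·1.5333) / (6) = 1.2935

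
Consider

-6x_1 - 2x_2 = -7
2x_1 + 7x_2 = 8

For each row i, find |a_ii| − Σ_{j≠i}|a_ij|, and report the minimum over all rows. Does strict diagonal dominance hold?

4

row 1: |-6| − (2) = 4
row 2: |7| − (2) = 5
minimum over rows = 4 → strictly diagonally dominant (convergence guaranteed)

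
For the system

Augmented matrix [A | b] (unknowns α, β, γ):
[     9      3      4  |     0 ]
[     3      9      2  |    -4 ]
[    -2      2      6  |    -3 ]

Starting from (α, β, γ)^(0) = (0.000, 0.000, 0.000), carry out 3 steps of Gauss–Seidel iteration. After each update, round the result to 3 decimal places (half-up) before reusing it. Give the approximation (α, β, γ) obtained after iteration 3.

(0.264, -0.478, -0.253)

Iteration 1:
  α = (0 - (3)·0.000 - (4)·0.000) / (9) = 0.000
  β = (-4 - (3)·0.000 - (2)·0.000) / (9) = -0.444
  γ = (-3 - (-2)·0.000 - (2)·-0.444) / (6) = -0.352
Iteration 2:
  α = (0 - (3)·-0.444 - (4)·-0.352) / (9) = 0.304
  β = (-4 - (3)·0.304 - (2)·-0.352) / (9) = -0.468
  γ = (-3 - (-2)·0.304 - (2)·-0.468) / (6) = -0.243
Iteration 3:
  α = (0 - (3)·-0.468 - (4)·-0.243) / (9) = 0.264
  β = (-4 - (3)·0.264 - (2)·-0.243) / (9) = -0.478
  γ = (-3 - (-2)·0.264 - (2)·-0.478) / (6) = -0.253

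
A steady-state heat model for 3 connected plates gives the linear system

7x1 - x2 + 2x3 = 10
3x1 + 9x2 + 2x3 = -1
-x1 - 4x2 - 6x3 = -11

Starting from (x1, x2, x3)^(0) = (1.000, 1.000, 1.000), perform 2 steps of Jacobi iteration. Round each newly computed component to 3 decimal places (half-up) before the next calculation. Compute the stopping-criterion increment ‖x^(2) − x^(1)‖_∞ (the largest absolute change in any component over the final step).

Iteration 1:
  x1 = (10 - (-1)·1.000 - (2)·1.000) / (7) = 1.286
  x2 = (-1 - (3)·1.000 - (2)·1.000) / (9) = -0.667
  x3 = (-11 - (-1)·1.000 - (-4)·1.000) / (-6) = 1.000
Iteration 2:
  x1 = (10 - (-1)·-0.667 - (2)·1.000) / (7) = 1.048
  x2 = (-1 - (3)·1.286 - (2)·1.000) / (9) = -0.762
  x3 = (-11 - (-1)·1.286 - (-4)·-0.667) / (-6) = 2.064
Change: (-0.238, -0.095, 1.064) → max |·| = 1.064

1.064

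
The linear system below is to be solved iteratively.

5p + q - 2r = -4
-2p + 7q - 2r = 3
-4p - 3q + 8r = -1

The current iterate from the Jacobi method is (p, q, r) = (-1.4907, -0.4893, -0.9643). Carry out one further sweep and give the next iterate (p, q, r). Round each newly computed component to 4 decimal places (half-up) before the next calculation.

One sweep:
  p = (-4 - (1)·-0.4893 - (-2)·-0.9643) / (5) = -1.0879
  q = (3 - (-2)·-1.4907 - (-2)·-0.9643) / (7) = -0.2729
  r = (-1 - (-4)·-1.4907 - (-3)·-0.4893) / (8) = -1.0538

(-1.0879, -0.2729, -1.0538)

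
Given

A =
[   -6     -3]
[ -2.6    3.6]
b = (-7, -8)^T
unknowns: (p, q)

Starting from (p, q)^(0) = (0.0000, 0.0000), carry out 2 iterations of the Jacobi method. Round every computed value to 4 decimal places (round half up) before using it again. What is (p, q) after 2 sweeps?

(2.2778, -1.3796)

Iteration 1:
  p = (-7 - (-3)·0.0000) / (-6) = 1.1667
  q = (-8 - (-2.6)·0.0000) / (3.6) = -2.2222
Iteration 2:
  p = (-7 - (-3)·-2.2222) / (-6) = 2.2778
  q = (-8 - (-2.6)·1.1667) / (3.6) = -1.3796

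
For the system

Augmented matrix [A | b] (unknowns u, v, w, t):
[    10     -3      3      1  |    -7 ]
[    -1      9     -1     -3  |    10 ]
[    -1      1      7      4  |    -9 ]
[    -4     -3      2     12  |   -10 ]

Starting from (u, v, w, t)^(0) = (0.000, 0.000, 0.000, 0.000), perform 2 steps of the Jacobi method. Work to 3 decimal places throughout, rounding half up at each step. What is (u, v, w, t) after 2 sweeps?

Iteration 1:
  u = (-7 - (-3)·0.000 - (3)·0.000 - (1)·0.000) / (10) = -0.700
  v = (10 - (-1)·0.000 - (-1)·0.000 - (-3)·0.000) / (9) = 1.111
  w = (-9 - (-1)·0.000 - (1)·0.000 - (4)·0.000) / (7) = -1.286
  t = (-10 - (-4)·0.000 - (-3)·0.000 - (2)·0.000) / (12) = -0.833
Iteration 2:
  u = (-7 - (-3)·1.111 - (3)·-1.286 - (1)·-0.833) / (10) = 0.102
  v = (10 - (-1)·-0.700 - (-1)·-1.286 - (-3)·-0.833) / (9) = 0.613
  w = (-9 - (-1)·-0.700 - (1)·1.111 - (4)·-0.833) / (7) = -1.068
  t = (-10 - (-4)·-0.700 - (-3)·1.111 - (2)·-1.286) / (12) = -0.575

(0.102, 0.613, -1.068, -0.575)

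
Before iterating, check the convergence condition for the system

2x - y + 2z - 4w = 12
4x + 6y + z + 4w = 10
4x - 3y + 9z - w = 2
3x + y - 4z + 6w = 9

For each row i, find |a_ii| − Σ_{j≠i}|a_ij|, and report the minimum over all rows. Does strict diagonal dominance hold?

row 1: |2| − (1+2+4) = -5
row 2: |6| − (4+1+4) = -3
row 3: |9| − (4+3+1) = 1
row 4: |6| − (3+1+4) = -2
minimum over rows = -5 → not strictly diagonally dominant

-5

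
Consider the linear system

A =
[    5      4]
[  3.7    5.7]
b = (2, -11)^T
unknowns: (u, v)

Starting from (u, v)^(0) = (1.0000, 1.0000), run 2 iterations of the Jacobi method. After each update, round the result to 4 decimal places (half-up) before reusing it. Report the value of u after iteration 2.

2.4631

Iteration 1:
  u = (2 - (4)·1.0000) / (5) = -0.4000
  v = (-11 - (3.7)·1.0000) / (5.7) = -2.5789
Iteration 2:
  u = (2 - (4)·-2.5789) / (5) = 2.4631
  v = (-11 - (3.7)·-0.4000) / (5.7) = -1.6702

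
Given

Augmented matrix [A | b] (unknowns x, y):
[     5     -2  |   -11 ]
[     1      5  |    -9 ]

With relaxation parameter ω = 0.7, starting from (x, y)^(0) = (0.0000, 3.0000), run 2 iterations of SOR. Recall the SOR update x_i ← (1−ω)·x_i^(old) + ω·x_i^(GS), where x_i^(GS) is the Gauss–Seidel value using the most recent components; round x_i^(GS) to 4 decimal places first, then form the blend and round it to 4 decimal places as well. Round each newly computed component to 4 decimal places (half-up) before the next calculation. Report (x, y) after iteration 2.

(-1.8234, -1.0833)

Iteration 1:
  x: GS value = (-11 - (-2)·3.0000) / (5) = -1.0000;  x ← (1−ω)·0.0000 + ω·-1.0000 = -0.7000
  y: GS value = (-9 - (1)·-0.7000) / (5) = -1.6600;  y ← (1−ω)·3.0000 + ω·-1.6600 = -0.2620
Iteration 2:
  x: GS value = (-11 - (-2)·-0.2620) / (5) = -2.3048;  x ← (1−ω)·-0.7000 + ω·-2.3048 = -1.8234
  y: GS value = (-9 - (1)·-1.8234) / (5) = -1.4353;  y ← (1−ω)·-0.2620 + ω·-1.4353 = -1.0833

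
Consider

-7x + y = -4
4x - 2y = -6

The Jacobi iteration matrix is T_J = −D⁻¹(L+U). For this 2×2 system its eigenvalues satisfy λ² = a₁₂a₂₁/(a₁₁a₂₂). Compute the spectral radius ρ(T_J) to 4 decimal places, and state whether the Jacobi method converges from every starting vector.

a₁₂a₂₁/(a₁₁a₂₂) = (1)·(4) / ((-7)·(-2)) = 0.285714
ρ = √|0.285714| = √0.285714 = 0.5345
ρ < 1, so Jacobi converges

0.5345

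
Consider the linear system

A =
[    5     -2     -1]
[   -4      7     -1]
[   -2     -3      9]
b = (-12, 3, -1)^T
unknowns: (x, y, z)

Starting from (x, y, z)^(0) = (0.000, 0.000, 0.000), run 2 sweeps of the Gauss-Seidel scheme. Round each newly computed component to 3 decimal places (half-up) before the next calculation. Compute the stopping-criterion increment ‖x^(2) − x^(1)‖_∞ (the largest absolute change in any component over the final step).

0.569

Iteration 1:
  x = (-12 - (-2)·0.000 - (-1)·0.000) / (5) = -2.400
  y = (3 - (-4)·-2.400 - (-1)·0.000) / (7) = -0.943
  z = (-1 - (-2)·-2.400 - (-3)·-0.943) / (9) = -0.959
Iteration 2:
  x = (-12 - (-2)·-0.943 - (-1)·-0.959) / (5) = -2.969
  y = (3 - (-4)·-2.969 - (-1)·-0.959) / (7) = -1.405
  z = (-1 - (-2)·-2.969 - (-3)·-1.405) / (9) = -1.239
Change: (-0.569, -0.462, -0.280) → max |·| = 0.569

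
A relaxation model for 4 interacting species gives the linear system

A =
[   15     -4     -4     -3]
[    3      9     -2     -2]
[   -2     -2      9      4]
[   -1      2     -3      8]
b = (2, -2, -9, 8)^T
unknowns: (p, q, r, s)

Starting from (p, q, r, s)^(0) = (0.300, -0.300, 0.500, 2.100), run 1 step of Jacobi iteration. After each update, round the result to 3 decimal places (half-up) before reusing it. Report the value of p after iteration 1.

Iteration 1:
  p = (2 - (-4)·-0.300 - (-4)·0.500 - (-3)·2.100) / (15) = 0.607
  q = (-2 - (3)·0.300 - (-2)·0.500 - (-2)·2.100) / (9) = 0.256
  r = (-9 - (-2)·0.300 - (-2)·-0.300 - (4)·2.100) / (9) = -1.933
  s = (8 - (-1)·0.300 - (2)·-0.300 - (-3)·0.500) / (8) = 1.300

0.607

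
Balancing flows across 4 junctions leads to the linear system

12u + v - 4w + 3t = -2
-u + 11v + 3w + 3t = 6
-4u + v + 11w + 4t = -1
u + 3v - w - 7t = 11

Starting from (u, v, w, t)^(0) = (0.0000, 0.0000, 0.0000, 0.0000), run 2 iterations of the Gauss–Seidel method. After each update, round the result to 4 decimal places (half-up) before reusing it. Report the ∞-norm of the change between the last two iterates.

0.5285

Iteration 1:
  u = (-2 - (1)·0.0000 - (-4)·0.0000 - (3)·0.0000) / (12) = -0.1667
  v = (6 - (-1)·-0.1667 - (3)·0.0000 - (3)·0.0000) / (11) = 0.5303
  w = (-1 - (-4)·-0.1667 - (1)·0.5303 - (4)·0.0000) / (11) = -0.1997
  t = (11 - (1)·-0.1667 - (3)·0.5303 - (-1)·-0.1997) / (-7) = -1.3394
Iteration 2:
  u = (-2 - (1)·0.5303 - (-4)·-0.1997 - (3)·-1.3394) / (12) = 0.0574
  v = (6 - (-1)·0.0574 - (3)·-0.1997 - (3)·-1.3394) / (11) = 0.9704
  w = (-1 - (-4)·0.0574 - (1)·0.9704 - (4)·-1.3394) / (11) = 0.3288
  t = (11 - (1)·0.0574 - (3)·0.9704 - (-1)·0.3288) / (-7) = -1.1943
Change: (0.2241, 0.4401, 0.5285, 0.1451) → max |·| = 0.5285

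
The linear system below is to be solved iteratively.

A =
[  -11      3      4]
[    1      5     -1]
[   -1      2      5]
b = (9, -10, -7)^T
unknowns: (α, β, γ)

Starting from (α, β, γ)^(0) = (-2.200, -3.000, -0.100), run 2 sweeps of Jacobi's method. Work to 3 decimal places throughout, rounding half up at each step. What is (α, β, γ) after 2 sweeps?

(-1.482, -1.793, -1.103)

Iteration 1:
  α = (9 - (3)·-3.000 - (4)·-0.100) / (-11) = -1.673
  β = (-10 - (1)·-2.200 - (-1)·-0.100) / (5) = -1.580
  γ = (-7 - (-1)·-2.200 - (2)·-3.000) / (5) = -0.640
Iteration 2:
  α = (9 - (3)·-1.580 - (4)·-0.640) / (-11) = -1.482
  β = (-10 - (1)·-1.673 - (-1)·-0.640) / (5) = -1.793
  γ = (-7 - (-1)·-1.673 - (2)·-1.580) / (5) = -1.103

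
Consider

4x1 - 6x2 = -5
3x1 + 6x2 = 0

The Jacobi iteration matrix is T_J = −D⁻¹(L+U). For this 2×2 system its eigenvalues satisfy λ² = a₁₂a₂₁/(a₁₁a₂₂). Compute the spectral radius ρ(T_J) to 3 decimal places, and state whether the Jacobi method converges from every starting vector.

0.866

a₁₂a₂₁/(a₁₁a₂₂) = (-6)·(3) / ((4)·(6)) = -0.750000
ρ = √|-0.750000| = √0.750000 = 0.866
ρ < 1, so Jacobi converges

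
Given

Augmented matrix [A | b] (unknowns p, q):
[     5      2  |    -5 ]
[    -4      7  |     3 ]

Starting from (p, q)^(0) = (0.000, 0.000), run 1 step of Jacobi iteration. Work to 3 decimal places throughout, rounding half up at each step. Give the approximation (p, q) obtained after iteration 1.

Iteration 1:
  p = (-5 - (2)·0.000) / (5) = -1.000
  q = (3 - (-4)·0.000) / (7) = 0.429

(-1.000, 0.429)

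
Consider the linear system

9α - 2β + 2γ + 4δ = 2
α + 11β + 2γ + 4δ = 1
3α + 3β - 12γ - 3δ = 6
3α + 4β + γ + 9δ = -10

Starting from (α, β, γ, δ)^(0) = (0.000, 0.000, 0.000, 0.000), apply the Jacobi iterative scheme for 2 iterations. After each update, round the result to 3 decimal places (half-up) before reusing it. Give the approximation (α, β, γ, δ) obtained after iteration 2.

Iteration 1:
  α = (2 - (-2)·0.000 - (2)·0.000 - (4)·0.000) / (9) = 0.222
  β = (1 - (1)·0.000 - (2)·0.000 - (4)·0.000) / (11) = 0.091
  γ = (6 - (3)·0.000 - (3)·0.000 - (-3)·0.000) / (-12) = -0.500
  δ = (-10 - (3)·0.000 - (4)·0.000 - (1)·0.000) / (9) = -1.111
Iteration 2:
  α = (2 - (-2)·0.091 - (2)·-0.500 - (4)·-1.111) / (9) = 0.847
  β = (1 - (1)·0.222 - (2)·-0.500 - (4)·-1.111) / (11) = 0.566
  γ = (6 - (3)·0.222 - (3)·0.091 - (-3)·-1.111) / (-12) = -0.144
  δ = (-10 - (3)·0.222 - (4)·0.091 - (1)·-0.500) / (9) = -1.170

(0.847, 0.566, -0.144, -1.170)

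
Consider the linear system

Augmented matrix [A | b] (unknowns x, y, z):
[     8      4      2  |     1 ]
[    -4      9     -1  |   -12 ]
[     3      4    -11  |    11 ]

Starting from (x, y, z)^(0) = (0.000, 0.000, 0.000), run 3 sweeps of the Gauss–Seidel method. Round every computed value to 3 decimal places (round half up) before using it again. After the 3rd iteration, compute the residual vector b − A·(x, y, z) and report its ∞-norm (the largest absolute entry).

0.426

Iteration 1:
  x = (1 - (4)·0.000 - (2)·0.000) / (8) = 0.125
  y = (-12 - (-4)·0.125 - (-1)·0.000) / (9) = -1.278
  z = (11 - (3)·0.125 - (4)·-1.278) / (-11) = -1.431
Iteration 2:
  x = (1 - (4)·-1.278 - (2)·-1.431) / (8) = 1.122
  y = (-12 - (-4)·1.122 - (-1)·-1.431) / (9) = -0.994
  z = (11 - (3)·1.122 - (4)·-0.994) / (-11) = -1.055
Iteration 3:
  x = (1 - (4)·-0.994 - (2)·-1.055) / (8) = 0.886
  y = (-12 - (-4)·0.886 - (-1)·-1.055) / (9) = -1.057
  z = (11 - (3)·0.886 - (4)·-1.057) / (-11) = -1.143
Residual b − A·x = (0.426, -0.086, -0.003); ∞-norm = 0.426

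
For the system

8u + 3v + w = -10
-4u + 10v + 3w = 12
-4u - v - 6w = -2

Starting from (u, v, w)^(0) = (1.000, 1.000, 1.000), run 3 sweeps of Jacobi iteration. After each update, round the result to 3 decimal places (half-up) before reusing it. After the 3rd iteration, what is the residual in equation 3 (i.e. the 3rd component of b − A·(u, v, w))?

-0.419

Iteration 1:
  u = (-10 - (3)·1.000 - (1)·1.000) / (8) = -1.750
  v = (12 - (-4)·1.000 - (3)·1.000) / (10) = 1.300
  w = (-2 - (-4)·1.000 - (-1)·1.000) / (-6) = -0.500
Iteration 2:
  u = (-10 - (3)·1.300 - (1)·-0.500) / (8) = -1.675
  v = (12 - (-4)·-1.750 - (3)·-0.500) / (10) = 0.650
  w = (-2 - (-4)·-1.750 - (-1)·1.300) / (-6) = 1.283
Iteration 3:
  u = (-10 - (3)·0.650 - (1)·1.283) / (8) = -1.654
  v = (12 - (-4)·-1.675 - (3)·1.283) / (10) = 0.145
  w = (-2 - (-4)·-1.675 - (-1)·0.650) / (-6) = 1.342
Residual b − A·x = (1.455, -0.092, -0.419)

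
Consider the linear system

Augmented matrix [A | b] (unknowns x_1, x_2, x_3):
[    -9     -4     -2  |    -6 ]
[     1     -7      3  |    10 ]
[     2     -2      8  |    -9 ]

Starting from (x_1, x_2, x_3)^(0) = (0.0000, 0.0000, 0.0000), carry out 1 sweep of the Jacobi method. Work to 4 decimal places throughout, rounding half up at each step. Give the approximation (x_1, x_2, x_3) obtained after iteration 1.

(0.6667, -1.4286, -1.1250)

Iteration 1:
  x_1 = (-6 - (-4)·0.0000 - (-2)·0.0000) / (-9) = 0.6667
  x_2 = (10 - (1)·0.0000 - (3)·0.0000) / (-7) = -1.4286
  x_3 = (-9 - (2)·0.0000 - (-2)·0.0000) / (8) = -1.1250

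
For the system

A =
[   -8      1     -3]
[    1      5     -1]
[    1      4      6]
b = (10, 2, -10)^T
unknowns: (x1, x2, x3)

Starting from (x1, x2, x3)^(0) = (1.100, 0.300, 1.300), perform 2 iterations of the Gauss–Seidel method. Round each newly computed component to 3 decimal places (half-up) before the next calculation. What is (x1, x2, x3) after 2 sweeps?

(-0.356, 0.061, -1.648)

Iteration 1:
  x1 = (10 - (1)·0.300 - (-3)·1.300) / (-8) = -1.700
  x2 = (2 - (1)·-1.700 - (-1)·1.300) / (5) = 1.000
  x3 = (-10 - (1)·-1.700 - (4)·1.000) / (6) = -2.050
Iteration 2:
  x1 = (10 - (1)·1.000 - (-3)·-2.050) / (-8) = -0.356
  x2 = (2 - (1)·-0.356 - (-1)·-2.050) / (5) = 0.061
  x3 = (-10 - (1)·-0.356 - (4)·0.061) / (6) = -1.648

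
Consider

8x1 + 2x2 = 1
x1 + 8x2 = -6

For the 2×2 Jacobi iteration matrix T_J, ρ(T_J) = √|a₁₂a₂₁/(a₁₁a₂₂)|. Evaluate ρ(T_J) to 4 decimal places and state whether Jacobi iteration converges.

a₁₂a₂₁/(a₁₁a₂₂) = (2)·(1) / ((8)·(8)) = 0.031250
ρ = √|0.031250| = √0.031250 = 0.1768
ρ < 1, so Jacobi converges

0.1768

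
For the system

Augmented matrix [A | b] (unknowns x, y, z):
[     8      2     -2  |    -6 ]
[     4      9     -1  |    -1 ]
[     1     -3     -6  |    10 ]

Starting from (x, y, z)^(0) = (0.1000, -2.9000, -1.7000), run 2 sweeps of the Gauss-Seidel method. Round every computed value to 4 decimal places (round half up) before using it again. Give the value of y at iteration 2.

Iteration 1:
  x = (-6 - (2)·-2.9000 - (-2)·-1.7000) / (8) = -0.4500
  y = (-1 - (4)·-0.4500 - (-1)·-1.7000) / (9) = -0.1000
  z = (10 - (1)·-0.4500 - (-3)·-0.1000) / (-6) = -1.6917
Iteration 2:
  x = (-6 - (2)·-0.1000 - (-2)·-1.6917) / (8) = -1.1479
  y = (-1 - (4)·-1.1479 - (-1)·-1.6917) / (9) = 0.2111
  z = (10 - (1)·-1.1479 - (-3)·0.2111) / (-6) = -1.9635

0.2111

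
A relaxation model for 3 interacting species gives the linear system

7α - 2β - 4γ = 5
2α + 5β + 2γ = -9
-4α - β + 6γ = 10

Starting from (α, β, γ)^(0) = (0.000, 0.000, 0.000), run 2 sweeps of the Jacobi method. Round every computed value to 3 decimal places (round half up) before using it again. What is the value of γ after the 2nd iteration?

Iteration 1:
  α = (5 - (-2)·0.000 - (-4)·0.000) / (7) = 0.714
  β = (-9 - (2)·0.000 - (2)·0.000) / (5) = -1.800
  γ = (10 - (-4)·0.000 - (-1)·0.000) / (6) = 1.667
Iteration 2:
  α = (5 - (-2)·-1.800 - (-4)·1.667) / (7) = 1.153
  β = (-9 - (2)·0.714 - (2)·1.667) / (5) = -2.752
  γ = (10 - (-4)·0.714 - (-1)·-1.800) / (6) = 1.843

1.843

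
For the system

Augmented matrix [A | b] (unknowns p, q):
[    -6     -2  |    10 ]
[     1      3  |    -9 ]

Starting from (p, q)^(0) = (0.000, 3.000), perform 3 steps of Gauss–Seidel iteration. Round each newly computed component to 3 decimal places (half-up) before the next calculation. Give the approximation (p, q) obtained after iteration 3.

Iteration 1:
  p = (10 - (-2)·3.000) / (-6) = -2.667
  q = (-9 - (1)·-2.667) / (3) = -2.111
Iteration 2:
  p = (10 - (-2)·-2.111) / (-6) = -0.963
  q = (-9 - (1)·-0.963) / (3) = -2.679
Iteration 3:
  p = (10 - (-2)·-2.679) / (-6) = -0.774
  q = (-9 - (1)·-0.774) / (3) = -2.742

(-0.774, -2.742)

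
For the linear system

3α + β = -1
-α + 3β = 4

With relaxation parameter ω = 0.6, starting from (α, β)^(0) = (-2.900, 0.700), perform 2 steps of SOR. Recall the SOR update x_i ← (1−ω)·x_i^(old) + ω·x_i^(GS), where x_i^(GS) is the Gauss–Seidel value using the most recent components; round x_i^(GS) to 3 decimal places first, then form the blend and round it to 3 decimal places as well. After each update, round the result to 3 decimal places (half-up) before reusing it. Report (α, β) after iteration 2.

Iteration 1:
  α: GS value = (-1 - (1)·0.700) / (3) = -0.567;  α ← (1−ω)·-2.900 + ω·-0.567 = -1.500
  β: GS value = (4 - (-1)·-1.500) / (3) = 0.833;  β ← (1−ω)·0.700 + ω·0.833 = 0.780
Iteration 2:
  α: GS value = (-1 - (1)·0.780) / (3) = -0.593;  α ← (1−ω)·-1.500 + ω·-0.593 = -0.956
  β: GS value = (4 - (-1)·-0.956) / (3) = 1.015;  β ← (1−ω)·0.780 + ω·1.015 = 0.921

(-0.956, 0.921)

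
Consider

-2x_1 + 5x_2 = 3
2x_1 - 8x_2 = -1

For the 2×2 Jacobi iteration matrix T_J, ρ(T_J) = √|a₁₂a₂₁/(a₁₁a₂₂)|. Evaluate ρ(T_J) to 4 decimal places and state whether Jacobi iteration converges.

a₁₂a₂₁/(a₁₁a₂₂) = (5)·(2) / ((-2)·(-8)) = 0.625000
ρ = √|0.625000| = √0.625000 = 0.7906
ρ < 1, so Jacobi converges

0.7906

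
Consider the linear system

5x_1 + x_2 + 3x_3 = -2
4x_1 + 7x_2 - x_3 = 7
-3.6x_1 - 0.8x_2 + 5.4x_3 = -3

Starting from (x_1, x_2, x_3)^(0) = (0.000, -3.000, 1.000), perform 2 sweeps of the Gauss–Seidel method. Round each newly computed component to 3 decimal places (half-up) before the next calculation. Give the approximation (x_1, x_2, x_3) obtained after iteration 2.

(-0.303, 1.085, -0.597)

Iteration 1:
  x_1 = (-2 - (1)·-3.000 - (3)·1.000) / (5) = -0.400
  x_2 = (7 - (4)·-0.400 - (-1)·1.000) / (7) = 1.371
  x_3 = (-3 - (-3.6)·-0.400 - (-0.8)·1.371) / (5.4) = -0.619
Iteration 2:
  x_1 = (-2 - (1)·1.371 - (3)·-0.619) / (5) = -0.303
  x_2 = (7 - (4)·-0.303 - (-1)·-0.619) / (7) = 1.085
  x_3 = (-3 - (-3.6)·-0.303 - (-0.8)·1.085) / (5.4) = -0.597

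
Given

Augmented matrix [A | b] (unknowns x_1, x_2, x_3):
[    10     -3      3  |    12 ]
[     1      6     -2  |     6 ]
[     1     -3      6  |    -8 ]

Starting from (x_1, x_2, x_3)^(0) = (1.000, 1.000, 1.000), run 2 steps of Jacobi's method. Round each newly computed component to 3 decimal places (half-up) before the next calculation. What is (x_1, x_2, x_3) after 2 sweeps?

(1.850, 0.467, -0.950)

Iteration 1:
  x_1 = (12 - (-3)·1.000 - (3)·1.000) / (10) = 1.200
  x_2 = (6 - (1)·1.000 - (-2)·1.000) / (6) = 1.167
  x_3 = (-8 - (1)·1.000 - (-3)·1.000) / (6) = -1.000
Iteration 2:
  x_1 = (12 - (-3)·1.167 - (3)·-1.000) / (10) = 1.850
  x_2 = (6 - (1)·1.200 - (-2)·-1.000) / (6) = 0.467
  x_3 = (-8 - (1)·1.200 - (-3)·1.167) / (6) = -0.950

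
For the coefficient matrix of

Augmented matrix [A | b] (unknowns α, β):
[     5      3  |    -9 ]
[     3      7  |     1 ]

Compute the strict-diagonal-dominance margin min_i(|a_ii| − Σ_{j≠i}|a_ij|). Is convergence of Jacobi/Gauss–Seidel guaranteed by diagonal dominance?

row 1: |5| − (3) = 2
row 2: |7| − (3) = 4
minimum over rows = 2 → strictly diagonally dominant (convergence guaranteed)

2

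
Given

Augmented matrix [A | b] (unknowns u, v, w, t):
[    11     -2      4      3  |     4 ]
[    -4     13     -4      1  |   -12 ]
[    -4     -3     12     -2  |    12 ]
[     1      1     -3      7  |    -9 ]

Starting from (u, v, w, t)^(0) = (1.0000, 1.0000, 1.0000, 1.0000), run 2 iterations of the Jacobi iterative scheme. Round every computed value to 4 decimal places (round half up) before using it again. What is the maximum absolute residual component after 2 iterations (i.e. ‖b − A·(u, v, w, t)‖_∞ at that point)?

4.7027

Iteration 1:
  u = (4 - (-2)·1.0000 - (4)·1.0000 - (3)·1.0000) / (11) = -0.0909
  v = (-12 - (-4)·1.0000 - (-4)·1.0000 - (1)·1.0000) / (13) = -0.3846
  w = (12 - (-4)·1.0000 - (-3)·1.0000 - (-2)·1.0000) / (12) = 1.7500
  t = (-9 - (1)·1.0000 - (1)·1.0000 - (-3)·1.0000) / (7) = -1.1429
Iteration 2:
  u = (4 - (-2)·-0.3846 - (4)·1.7500 - (3)·-1.1429) / (11) = -0.0310
  v = (-12 - (-4)·-0.0909 - (-4)·1.7500 - (1)·-1.1429) / (13) = -0.3247
  w = (12 - (-4)·-0.0909 - (-3)·-0.3846 - (-2)·-1.1429) / (12) = 0.6831
  t = (-9 - (1)·-0.0909 - (1)·-0.3846 - (-3)·1.7500) / (7) = -0.4678
Residual b − A·x = (2.3626, -4.7027, 1.7691, -3.3204); ∞-norm = 4.7027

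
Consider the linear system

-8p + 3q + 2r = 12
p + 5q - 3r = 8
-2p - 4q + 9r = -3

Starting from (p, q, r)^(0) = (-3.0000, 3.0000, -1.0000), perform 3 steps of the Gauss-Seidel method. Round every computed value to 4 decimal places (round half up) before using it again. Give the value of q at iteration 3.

1.8960

Iteration 1:
  p = (12 - (3)·3.0000 - (2)·-1.0000) / (-8) = -0.6250
  q = (8 - (1)·-0.6250 - (-3)·-1.0000) / (5) = 1.1250
  r = (-3 - (-2)·-0.6250 - (-4)·1.1250) / (9) = 0.0278
Iteration 2:
  p = (12 - (3)·1.1250 - (2)·0.0278) / (-8) = -1.0712
  q = (8 - (1)·-1.0712 - (-3)·0.0278) / (5) = 1.8309
  r = (-3 - (-2)·-1.0712 - (-4)·1.8309) / (9) = 0.2424
Iteration 3:
  p = (12 - (3)·1.8309 - (2)·0.2424) / (-8) = -0.7528
  q = (8 - (1)·-0.7528 - (-3)·0.2424) / (5) = 1.8960
  r = (-3 - (-2)·-0.7528 - (-4)·1.8960) / (9) = 0.3420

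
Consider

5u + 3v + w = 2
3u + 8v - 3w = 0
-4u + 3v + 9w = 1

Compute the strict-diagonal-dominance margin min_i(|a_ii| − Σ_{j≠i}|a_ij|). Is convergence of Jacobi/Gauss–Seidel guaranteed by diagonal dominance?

1

row 1: |5| − (3+1) = 1
row 2: |8| − (3+3) = 2
row 3: |9| − (4+3) = 2
minimum over rows = 1 → strictly diagonally dominant (convergence guaranteed)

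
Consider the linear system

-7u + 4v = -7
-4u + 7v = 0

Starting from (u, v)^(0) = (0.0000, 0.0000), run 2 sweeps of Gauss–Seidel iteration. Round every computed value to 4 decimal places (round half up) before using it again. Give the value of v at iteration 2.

Iteration 1:
  u = (-7 - (4)·0.0000) / (-7) = 1.0000
  v = (0 - (-4)·1.0000) / (7) = 0.5714
Iteration 2:
  u = (-7 - (4)·0.5714) / (-7) = 1.3265
  v = (0 - (-4)·1.3265) / (7) = 0.7580

0.7580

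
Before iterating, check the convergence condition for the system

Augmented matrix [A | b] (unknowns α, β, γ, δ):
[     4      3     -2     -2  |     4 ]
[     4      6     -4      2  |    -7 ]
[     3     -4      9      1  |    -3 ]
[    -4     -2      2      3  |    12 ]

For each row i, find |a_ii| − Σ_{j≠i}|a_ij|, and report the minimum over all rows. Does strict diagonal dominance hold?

-5

row 1: |4| − (3+2+2) = -3
row 2: |6| − (4+4+2) = -4
row 3: |9| − (3+4+1) = 1
row 4: |3| − (4+2+2) = -5
minimum over rows = -5 → not strictly diagonally dominant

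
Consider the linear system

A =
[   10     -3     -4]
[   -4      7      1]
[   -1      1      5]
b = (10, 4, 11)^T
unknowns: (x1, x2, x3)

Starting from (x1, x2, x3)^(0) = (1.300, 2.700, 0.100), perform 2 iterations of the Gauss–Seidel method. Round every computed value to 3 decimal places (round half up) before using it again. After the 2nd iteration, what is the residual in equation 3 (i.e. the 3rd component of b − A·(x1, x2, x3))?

Iteration 1:
  x1 = (10 - (-3)·2.700 - (-4)·0.100) / (10) = 1.850
  x2 = (4 - (-4)·1.850 - (1)·0.100) / (7) = 1.614
  x3 = (11 - (-1)·1.850 - (1)·1.614) / (5) = 2.247
Iteration 2:
  x1 = (10 - (-3)·1.614 - (-4)·2.247) / (10) = 2.383
  x2 = (4 - (-4)·2.383 - (1)·2.247) / (7) = 1.612
  x3 = (11 - (-1)·2.383 - (1)·1.612) / (5) = 2.354
Residual b − A·x = (0.422, -0.106, 0.001)

0.001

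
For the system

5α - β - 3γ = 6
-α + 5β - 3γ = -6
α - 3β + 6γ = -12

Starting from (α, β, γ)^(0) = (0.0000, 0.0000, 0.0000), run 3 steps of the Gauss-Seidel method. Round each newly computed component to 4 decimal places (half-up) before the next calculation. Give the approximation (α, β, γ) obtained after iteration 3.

Iteration 1:
  α = (6 - (-1)·0.0000 - (-3)·0.0000) / (5) = 1.2000
  β = (-6 - (-1)·1.2000 - (-3)·0.0000) / (5) = -0.9600
  γ = (-12 - (1)·1.2000 - (-3)·-0.9600) / (6) = -2.6800
Iteration 2:
  α = (6 - (-1)·-0.9600 - (-3)·-2.6800) / (5) = -0.6000
  β = (-6 - (-1)·-0.6000 - (-3)·-2.6800) / (5) = -2.9280
  γ = (-12 - (1)·-0.6000 - (-3)·-2.9280) / (6) = -3.3640
Iteration 3:
  α = (6 - (-1)·-2.9280 - (-3)·-3.3640) / (5) = -1.4040
  β = (-6 - (-1)·-1.4040 - (-3)·-3.3640) / (5) = -3.4992
  γ = (-12 - (1)·-1.4040 - (-3)·-3.4992) / (6) = -3.5156

(-1.4040, -3.4992, -3.5156)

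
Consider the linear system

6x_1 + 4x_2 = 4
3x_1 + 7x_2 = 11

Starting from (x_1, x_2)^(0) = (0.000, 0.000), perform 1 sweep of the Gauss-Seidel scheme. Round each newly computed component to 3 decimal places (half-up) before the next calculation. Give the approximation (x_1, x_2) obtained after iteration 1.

(0.667, 1.286)

Iteration 1:
  x_1 = (4 - (4)·0.000) / (6) = 0.667
  x_2 = (11 - (3)·0.667) / (7) = 1.286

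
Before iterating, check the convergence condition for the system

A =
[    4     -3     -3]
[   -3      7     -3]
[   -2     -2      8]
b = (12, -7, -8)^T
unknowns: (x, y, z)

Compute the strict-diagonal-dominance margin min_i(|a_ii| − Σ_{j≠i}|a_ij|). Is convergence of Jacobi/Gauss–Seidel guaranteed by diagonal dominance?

row 1: |4| − (3+3) = -2
row 2: |7| − (3+3) = 1
row 3: |8| − (2+2) = 4
minimum over rows = -2 → not strictly diagonally dominant

-2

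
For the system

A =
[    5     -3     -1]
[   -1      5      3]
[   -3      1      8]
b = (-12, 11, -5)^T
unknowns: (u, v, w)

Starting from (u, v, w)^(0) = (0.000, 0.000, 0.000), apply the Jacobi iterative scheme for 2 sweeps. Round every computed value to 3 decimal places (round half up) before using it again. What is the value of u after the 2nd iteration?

Iteration 1:
  u = (-12 - (-3)·0.000 - (-1)·0.000) / (5) = -2.400
  v = (11 - (-1)·0.000 - (3)·0.000) / (5) = 2.200
  w = (-5 - (-3)·0.000 - (1)·0.000) / (8) = -0.625
Iteration 2:
  u = (-12 - (-3)·2.200 - (-1)·-0.625) / (5) = -1.205
  v = (11 - (-1)·-2.400 - (3)·-0.625) / (5) = 2.095
  w = (-5 - (-3)·-2.400 - (1)·2.200) / (8) = -1.800

-1.205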